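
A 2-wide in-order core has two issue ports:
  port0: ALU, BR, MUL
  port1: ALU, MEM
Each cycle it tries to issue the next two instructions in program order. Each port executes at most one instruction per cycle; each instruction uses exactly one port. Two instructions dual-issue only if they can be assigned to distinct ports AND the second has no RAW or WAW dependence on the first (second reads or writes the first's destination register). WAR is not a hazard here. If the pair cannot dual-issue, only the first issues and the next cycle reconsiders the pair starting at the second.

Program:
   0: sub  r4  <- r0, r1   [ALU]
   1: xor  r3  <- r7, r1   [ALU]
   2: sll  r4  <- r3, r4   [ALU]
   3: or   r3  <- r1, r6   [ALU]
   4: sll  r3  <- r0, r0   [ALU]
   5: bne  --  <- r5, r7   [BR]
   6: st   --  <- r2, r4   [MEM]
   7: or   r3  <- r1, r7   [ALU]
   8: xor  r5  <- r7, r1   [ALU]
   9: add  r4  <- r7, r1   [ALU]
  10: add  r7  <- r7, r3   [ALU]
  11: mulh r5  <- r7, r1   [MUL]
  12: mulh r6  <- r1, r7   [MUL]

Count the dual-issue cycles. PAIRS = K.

[0] i0/i1  sub.ALU/xor.ALU  -- 2-wide
[1] i2/i3  sll.ALU/or.ALU  -- 2-wide
[2] i4/i5  sll.ALU/bne.BR  -- 2-wide
[3] i6/i7  st.MEM/or.ALU  -- 2-wide
[4] i8/i9  xor.ALU/add.ALU  -- 2-wide
[5] i10  add.ALU  -- RAW r7
[6] i11  mulh.MUL  -- no-port MUL/MUL
[7] i12  mulh.MUL  -- tail

PAIRS = 5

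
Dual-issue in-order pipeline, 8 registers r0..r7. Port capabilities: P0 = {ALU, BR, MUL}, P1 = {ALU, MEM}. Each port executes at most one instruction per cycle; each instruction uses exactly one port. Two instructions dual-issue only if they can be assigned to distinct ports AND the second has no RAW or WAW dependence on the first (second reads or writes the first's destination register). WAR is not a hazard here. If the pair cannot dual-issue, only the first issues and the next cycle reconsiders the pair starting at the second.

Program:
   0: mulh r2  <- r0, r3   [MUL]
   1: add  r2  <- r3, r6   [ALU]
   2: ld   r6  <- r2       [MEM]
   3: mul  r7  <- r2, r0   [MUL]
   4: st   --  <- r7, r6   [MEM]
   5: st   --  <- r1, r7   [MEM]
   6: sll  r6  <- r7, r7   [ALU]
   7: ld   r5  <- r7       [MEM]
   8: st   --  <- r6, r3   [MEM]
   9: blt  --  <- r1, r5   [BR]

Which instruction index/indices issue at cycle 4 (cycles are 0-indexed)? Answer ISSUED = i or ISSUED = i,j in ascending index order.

ISSUED = 5,6

  cy0 -> i0 (mulh) WAW r2
  cy1 -> i1 (add) RAW r2
  cy2 -> i2,i3 (ld/mul) dual
  cy3 -> i4 (st) no-port MEM/MEM
  cy4 -> i5,i6 (st/sll) dual
  cy5 -> i7 (ld) no-port MEM/MEM
  cy6 -> i8,i9 (st/blt) dual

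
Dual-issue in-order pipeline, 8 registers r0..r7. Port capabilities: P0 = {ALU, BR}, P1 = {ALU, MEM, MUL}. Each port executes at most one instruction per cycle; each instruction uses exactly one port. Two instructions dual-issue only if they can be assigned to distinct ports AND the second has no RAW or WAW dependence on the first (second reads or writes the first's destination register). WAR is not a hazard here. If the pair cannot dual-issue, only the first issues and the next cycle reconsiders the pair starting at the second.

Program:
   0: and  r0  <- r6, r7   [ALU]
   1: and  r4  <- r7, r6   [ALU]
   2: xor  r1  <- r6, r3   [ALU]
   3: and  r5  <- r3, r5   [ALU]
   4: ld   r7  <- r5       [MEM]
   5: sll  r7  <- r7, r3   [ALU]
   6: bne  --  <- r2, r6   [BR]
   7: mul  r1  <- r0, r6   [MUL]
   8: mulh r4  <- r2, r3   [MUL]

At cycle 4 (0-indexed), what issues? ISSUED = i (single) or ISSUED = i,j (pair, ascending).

  cy0 -> i0,i1 (and.ALU+and.ALU) dual
  cy1 -> i2,i3 (xor.ALU+and.ALU) dual
  cy2 -> i4 (ld.MEM) RAW+WAW r7
  cy3 -> i5,i6 (sll.ALU+bne.BR) dual
  cy4 -> i7 (mul.MUL) no-port MUL/MUL
  cy5 -> i8 (mulh.MUL) tail

ISSUED = 7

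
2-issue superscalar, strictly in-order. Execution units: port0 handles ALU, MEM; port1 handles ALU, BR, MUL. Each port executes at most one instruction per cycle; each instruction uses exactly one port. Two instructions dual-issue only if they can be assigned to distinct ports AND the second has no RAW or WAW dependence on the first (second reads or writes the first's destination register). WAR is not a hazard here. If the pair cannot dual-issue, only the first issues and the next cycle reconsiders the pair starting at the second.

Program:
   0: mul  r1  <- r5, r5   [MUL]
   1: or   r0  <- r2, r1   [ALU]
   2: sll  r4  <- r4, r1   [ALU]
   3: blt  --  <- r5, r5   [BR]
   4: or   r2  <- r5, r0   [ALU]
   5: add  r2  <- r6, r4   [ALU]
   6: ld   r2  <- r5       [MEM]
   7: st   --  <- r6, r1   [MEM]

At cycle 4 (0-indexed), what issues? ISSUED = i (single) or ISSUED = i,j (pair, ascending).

  cy0 -> i0 (mul.MUL) RAW r1
  cy1 -> i1,i2 (or.ALU;sll.ALU) dual
  cy2 -> i3,i4 (blt.BR;or.ALU) dual
  cy3 -> i5 (add.ALU) WAW r2
  cy4 -> i6 (ld.MEM) no-port MEM/MEM
  cy5 -> i7 (st.MEM) tail

ISSUED = 6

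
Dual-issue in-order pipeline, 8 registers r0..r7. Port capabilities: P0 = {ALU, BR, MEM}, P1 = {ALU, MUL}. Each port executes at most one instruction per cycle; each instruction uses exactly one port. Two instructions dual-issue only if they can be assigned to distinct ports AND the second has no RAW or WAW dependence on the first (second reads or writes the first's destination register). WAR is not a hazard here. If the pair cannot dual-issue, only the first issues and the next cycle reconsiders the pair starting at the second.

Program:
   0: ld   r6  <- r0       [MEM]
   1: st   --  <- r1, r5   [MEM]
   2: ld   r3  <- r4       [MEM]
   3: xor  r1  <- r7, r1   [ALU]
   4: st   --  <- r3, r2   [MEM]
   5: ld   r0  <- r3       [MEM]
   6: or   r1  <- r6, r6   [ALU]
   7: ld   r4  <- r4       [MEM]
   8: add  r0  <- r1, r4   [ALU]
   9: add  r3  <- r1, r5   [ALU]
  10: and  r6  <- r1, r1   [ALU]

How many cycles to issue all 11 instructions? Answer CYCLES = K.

0. ld.MEM @i0  | no-port MEM/MEM
1. st.MEM @i1  | no-port MEM/MEM
2. ld.MEM xor.ALU @i2+i3  | dual
3. st.MEM @i4  | no-port MEM/MEM
4. ld.MEM or.ALU @i5+i6  | dual
5. ld.MEM @i7  | RAW r4
6. add.ALU add.ALU @i8+i9  | dual
7. and.ALU @i10  | tail

CYCLES = 8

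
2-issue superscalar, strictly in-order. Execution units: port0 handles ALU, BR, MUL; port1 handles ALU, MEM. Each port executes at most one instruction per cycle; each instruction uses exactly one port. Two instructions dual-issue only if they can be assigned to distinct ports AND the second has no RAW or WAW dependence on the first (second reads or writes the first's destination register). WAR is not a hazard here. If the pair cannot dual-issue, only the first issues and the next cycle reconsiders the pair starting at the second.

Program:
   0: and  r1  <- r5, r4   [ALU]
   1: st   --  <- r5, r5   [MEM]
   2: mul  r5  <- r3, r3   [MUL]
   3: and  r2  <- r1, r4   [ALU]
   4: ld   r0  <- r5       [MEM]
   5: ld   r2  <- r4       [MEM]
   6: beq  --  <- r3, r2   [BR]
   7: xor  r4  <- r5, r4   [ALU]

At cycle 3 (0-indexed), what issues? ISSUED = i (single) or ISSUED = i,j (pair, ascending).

t=0 i0+i1:and;st ; 2-wide
t=1 i2+i3:mul;and ; 2-wide
t=2 i4:ld ; no-port MEM/MEM
t=3 i5:ld ; RAW r2
t=4 i6+i7:beq;xor ; 2-wide

ISSUED = 5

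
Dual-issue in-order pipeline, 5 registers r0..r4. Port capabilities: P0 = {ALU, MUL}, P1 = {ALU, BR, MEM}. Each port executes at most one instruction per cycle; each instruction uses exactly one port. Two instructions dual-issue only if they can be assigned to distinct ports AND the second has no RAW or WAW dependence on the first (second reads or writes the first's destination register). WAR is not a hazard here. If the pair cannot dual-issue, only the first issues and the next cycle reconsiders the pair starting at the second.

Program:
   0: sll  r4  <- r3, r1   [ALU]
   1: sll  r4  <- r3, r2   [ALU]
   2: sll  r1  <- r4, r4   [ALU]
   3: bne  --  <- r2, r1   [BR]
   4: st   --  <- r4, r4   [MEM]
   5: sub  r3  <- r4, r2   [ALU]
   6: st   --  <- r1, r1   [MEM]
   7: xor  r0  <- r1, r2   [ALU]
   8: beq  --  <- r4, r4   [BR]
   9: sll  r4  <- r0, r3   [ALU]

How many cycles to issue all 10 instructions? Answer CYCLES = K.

  cy0 -> i0 (sll) WAW r4
  cy1 -> i1 (sll) RAW r4
  cy2 -> i2 (sll) RAW r1
  cy3 -> i3 (bne) no-port BR/MEM
  cy4 -> i4,i5 (st/sub) 2-wide
  cy5 -> i6,i7 (st/xor) 2-wide
  cy6 -> i8,i9 (beq/sll) 2-wide

CYCLES = 7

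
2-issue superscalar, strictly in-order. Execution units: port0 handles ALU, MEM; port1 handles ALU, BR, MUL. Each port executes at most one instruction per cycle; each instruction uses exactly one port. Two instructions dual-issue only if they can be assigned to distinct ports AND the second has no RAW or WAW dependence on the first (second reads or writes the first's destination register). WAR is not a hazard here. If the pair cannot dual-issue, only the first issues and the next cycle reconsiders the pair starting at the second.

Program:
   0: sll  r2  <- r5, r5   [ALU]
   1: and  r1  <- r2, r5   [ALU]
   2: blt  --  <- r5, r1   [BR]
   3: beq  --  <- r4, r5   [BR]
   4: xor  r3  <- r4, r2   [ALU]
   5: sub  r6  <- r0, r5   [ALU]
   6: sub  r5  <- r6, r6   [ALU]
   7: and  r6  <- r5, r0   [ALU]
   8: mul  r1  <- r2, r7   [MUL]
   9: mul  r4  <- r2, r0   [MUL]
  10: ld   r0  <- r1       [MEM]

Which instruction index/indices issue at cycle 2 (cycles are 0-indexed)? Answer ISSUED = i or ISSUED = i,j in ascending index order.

  cy0 -> i0 (sll.ALU) RAW r2
  cy1 -> i1 (and.ALU) RAW r1
  cy2 -> i2 (blt.BR) no-port BR/BR
  cy3 -> i3/i4 (beq.BR xor.ALU) dual
  cy4 -> i5 (sub.ALU) RAW r6
  cy5 -> i6 (sub.ALU) RAW r5
  cy6 -> i7/i8 (and.ALU mul.MUL) dual
  cy7 -> i9/i10 (mul.MUL ld.MEM) dual

ISSUED = 2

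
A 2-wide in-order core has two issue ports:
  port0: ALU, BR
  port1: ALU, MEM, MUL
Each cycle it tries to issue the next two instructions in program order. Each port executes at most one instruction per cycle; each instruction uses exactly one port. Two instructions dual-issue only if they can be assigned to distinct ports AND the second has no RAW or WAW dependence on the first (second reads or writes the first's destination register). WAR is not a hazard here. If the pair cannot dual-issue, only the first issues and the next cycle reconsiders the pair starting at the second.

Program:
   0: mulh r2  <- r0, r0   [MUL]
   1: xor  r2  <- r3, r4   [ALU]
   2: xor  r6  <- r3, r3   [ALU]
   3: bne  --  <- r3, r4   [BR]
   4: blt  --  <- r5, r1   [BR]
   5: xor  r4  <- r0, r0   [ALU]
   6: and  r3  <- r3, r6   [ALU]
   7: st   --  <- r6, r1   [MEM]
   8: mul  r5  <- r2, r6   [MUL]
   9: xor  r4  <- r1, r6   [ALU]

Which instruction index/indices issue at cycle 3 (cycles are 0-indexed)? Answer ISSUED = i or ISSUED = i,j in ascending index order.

ISSUED = 4,5

0. mulh.MUL @i0  | WAW r2
1. xor.ALU xor.ALU @i1&i2  | 2-wide
2. bne.BR @i3  | no-port BR/BR
3. blt.BR xor.ALU @i4&i5  | 2-wide
4. and.ALU st.MEM @i6&i7  | 2-wide
5. mul.MUL xor.ALU @i8&i9  | 2-wide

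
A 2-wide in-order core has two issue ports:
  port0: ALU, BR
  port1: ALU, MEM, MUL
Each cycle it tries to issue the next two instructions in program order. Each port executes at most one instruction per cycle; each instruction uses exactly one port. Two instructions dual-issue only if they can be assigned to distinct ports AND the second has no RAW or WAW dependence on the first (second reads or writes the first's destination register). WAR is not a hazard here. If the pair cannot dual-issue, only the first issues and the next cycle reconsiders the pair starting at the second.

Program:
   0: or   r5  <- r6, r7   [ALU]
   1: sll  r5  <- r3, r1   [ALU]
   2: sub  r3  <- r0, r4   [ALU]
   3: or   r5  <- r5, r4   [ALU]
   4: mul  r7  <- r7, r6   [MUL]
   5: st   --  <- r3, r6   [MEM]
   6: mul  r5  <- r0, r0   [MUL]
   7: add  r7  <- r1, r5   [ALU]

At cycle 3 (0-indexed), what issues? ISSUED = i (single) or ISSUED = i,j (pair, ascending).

ISSUED = 5

#0 head=0: or.ALU i0 WAW r5
#1 head=1: sll.ALU+sub.ALU i1/i2 pair
#2 head=3: or.ALU+mul.MUL i3/i4 pair
#3 head=5: st.MEM i5 no-port MEM/MUL
#4 head=6: mul.MUL i6 RAW r5
#5 head=7: add.ALU i7 tail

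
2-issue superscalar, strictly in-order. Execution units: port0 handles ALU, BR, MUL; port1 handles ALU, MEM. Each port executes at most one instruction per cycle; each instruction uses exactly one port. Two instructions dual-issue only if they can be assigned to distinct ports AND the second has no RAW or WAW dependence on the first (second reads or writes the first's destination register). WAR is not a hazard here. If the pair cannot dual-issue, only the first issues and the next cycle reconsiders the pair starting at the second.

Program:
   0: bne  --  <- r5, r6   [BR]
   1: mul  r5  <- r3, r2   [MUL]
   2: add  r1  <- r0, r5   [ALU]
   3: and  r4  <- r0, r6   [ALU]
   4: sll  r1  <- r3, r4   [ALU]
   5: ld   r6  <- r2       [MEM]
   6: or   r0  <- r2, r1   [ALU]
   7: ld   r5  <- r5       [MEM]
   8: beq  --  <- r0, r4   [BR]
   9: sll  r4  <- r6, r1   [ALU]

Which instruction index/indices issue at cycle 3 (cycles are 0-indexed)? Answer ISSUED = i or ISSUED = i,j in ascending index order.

  cy0 -> i0 (bne) no-port BR/MUL
  cy1 -> i1 (mul) RAW r5
  cy2 -> i2,i3 (add/and) dual
  cy3 -> i4,i5 (sll/ld) dual
  cy4 -> i6,i7 (or/ld) dual
  cy5 -> i8,i9 (beq/sll) dual

ISSUED = 4,5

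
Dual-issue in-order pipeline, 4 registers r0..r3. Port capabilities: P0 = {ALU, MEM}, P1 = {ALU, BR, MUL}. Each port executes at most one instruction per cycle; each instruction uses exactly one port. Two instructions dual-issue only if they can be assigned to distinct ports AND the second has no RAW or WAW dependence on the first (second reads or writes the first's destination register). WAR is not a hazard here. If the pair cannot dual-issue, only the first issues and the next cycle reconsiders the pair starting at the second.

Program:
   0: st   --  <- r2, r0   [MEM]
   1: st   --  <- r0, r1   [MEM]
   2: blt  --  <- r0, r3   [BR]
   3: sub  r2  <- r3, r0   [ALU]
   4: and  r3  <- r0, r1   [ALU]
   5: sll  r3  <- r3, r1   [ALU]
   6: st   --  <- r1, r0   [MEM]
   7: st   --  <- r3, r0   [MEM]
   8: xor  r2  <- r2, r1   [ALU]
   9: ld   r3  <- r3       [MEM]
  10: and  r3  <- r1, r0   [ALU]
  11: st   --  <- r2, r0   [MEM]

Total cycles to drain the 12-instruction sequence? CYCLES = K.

CYCLES = 7

[0] i0  st.MEM  -- no-port MEM/MEM
[1] i1+i2  st.MEM+blt.BR  -- pair
[2] i3+i4  sub.ALU+and.ALU  -- pair
[3] i5+i6  sll.ALU+st.MEM  -- pair
[4] i7+i8  st.MEM+xor.ALU  -- pair
[5] i9  ld.MEM  -- WAW r3
[6] i10+i11  and.ALU+st.MEM  -- pair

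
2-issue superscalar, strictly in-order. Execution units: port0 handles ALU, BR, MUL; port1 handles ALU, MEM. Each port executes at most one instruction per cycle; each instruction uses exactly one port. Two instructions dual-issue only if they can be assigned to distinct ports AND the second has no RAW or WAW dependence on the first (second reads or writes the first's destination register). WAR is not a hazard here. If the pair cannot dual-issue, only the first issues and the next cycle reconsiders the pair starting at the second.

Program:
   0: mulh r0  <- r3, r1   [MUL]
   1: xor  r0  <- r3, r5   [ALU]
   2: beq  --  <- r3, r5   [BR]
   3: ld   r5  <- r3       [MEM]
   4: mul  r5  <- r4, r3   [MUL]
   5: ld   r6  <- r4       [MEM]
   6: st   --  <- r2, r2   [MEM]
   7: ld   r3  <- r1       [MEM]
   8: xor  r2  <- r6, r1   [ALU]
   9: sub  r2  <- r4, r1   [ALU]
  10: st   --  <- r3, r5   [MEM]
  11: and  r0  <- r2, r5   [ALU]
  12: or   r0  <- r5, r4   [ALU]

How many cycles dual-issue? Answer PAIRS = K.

PAIRS = 4

  cy0 -> i0 (mulh) WAW r0
  cy1 -> i1/i2 (xor+beq) dual
  cy2 -> i3 (ld) WAW r5
  cy3 -> i4/i5 (mul+ld) dual
  cy4 -> i6 (st) no-port MEM/MEM
  cy5 -> i7/i8 (ld+xor) dual
  cy6 -> i9/i10 (sub+st) dual
  cy7 -> i11 (and) WAW r0
  cy8 -> i12 (or) tail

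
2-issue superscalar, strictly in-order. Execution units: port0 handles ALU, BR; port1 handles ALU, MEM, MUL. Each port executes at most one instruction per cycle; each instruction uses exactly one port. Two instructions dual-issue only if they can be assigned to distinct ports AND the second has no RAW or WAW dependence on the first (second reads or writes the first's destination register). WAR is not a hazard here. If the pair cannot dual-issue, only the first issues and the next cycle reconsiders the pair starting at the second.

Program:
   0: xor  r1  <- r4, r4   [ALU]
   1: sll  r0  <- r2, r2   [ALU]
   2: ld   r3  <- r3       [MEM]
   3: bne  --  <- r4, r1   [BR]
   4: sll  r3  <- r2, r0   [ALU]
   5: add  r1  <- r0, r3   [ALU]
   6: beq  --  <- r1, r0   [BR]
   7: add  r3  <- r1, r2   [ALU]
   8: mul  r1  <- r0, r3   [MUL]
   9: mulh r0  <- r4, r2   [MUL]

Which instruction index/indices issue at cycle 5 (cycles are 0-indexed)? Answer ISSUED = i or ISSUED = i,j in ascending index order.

[0] i0/i1  xor.ALU sll.ALU  -- dual
[1] i2/i3  ld.MEM bne.BR  -- dual
[2] i4  sll.ALU  -- RAW r3
[3] i5  add.ALU  -- RAW r1
[4] i6/i7  beq.BR add.ALU  -- dual
[5] i8  mul.MUL  -- no-port MUL/MUL
[6] i9  mulh.MUL  -- tail

ISSUED = 8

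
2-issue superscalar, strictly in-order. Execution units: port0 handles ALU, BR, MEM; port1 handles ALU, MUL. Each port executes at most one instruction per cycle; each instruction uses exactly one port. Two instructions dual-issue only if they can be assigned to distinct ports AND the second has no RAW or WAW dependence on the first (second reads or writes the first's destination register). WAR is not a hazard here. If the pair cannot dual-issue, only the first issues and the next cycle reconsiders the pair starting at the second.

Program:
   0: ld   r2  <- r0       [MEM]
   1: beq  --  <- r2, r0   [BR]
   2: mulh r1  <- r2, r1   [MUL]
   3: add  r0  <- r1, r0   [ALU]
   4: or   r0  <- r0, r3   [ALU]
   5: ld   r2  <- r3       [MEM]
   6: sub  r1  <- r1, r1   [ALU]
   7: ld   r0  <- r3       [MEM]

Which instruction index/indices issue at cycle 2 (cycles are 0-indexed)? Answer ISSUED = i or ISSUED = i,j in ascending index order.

ISSUED = 3

[0] i0  ld  -- no-port MEM/BR
[1] i1+i2  beq mulh  -- pair
[2] i3  add  -- RAW+WAW r0
[3] i4+i5  or ld  -- pair
[4] i6+i7  sub ld  -- pair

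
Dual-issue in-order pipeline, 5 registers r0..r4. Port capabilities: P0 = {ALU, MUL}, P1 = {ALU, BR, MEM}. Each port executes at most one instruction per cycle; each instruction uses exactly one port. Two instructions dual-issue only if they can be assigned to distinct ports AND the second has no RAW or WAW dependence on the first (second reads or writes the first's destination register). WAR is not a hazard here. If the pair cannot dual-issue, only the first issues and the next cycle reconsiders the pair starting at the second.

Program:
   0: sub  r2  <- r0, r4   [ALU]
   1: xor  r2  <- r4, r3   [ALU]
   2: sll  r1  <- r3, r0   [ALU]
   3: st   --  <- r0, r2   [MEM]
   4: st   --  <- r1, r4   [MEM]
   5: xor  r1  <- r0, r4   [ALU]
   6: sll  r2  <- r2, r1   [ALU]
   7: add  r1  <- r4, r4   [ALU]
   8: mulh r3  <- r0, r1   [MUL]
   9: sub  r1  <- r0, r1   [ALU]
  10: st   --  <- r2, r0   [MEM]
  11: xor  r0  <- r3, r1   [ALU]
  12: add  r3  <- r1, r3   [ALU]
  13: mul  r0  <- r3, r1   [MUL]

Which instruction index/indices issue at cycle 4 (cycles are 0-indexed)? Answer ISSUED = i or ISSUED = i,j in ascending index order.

  cy0 -> i0 (sub.ALU) WAW r2
  cy1 -> i1&i2 (xor.ALU+sll.ALU) 2-wide
  cy2 -> i3 (st.MEM) no-port MEM/MEM
  cy3 -> i4&i5 (st.MEM+xor.ALU) 2-wide
  cy4 -> i6&i7 (sll.ALU+add.ALU) 2-wide
  cy5 -> i8&i9 (mulh.MUL+sub.ALU) 2-wide
  cy6 -> i10&i11 (st.MEM+xor.ALU) 2-wide
  cy7 -> i12 (add.ALU) RAW r3
  cy8 -> i13 (mul.MUL) tail

ISSUED = 6,7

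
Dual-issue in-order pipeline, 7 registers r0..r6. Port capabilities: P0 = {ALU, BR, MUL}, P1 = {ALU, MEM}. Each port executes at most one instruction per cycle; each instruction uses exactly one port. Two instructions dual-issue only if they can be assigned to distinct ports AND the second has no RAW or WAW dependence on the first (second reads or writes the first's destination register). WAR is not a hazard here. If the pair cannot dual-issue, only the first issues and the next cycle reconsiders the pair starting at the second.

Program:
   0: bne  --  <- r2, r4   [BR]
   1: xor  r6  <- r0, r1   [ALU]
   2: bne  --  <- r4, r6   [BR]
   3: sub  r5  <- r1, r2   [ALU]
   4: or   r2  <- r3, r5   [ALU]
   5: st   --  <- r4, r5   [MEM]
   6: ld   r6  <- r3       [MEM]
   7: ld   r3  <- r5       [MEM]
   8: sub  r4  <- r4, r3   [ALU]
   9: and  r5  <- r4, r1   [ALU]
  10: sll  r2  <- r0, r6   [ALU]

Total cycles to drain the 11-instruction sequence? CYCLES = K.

  cy0 -> i0+i1 (bne+xor) dual
  cy1 -> i2+i3 (bne+sub) dual
  cy2 -> i4+i5 (or+st) dual
  cy3 -> i6 (ld) no-port MEM/MEM
  cy4 -> i7 (ld) RAW r3
  cy5 -> i8 (sub) RAW r4
  cy6 -> i9+i10 (and+sll) dual

CYCLES = 7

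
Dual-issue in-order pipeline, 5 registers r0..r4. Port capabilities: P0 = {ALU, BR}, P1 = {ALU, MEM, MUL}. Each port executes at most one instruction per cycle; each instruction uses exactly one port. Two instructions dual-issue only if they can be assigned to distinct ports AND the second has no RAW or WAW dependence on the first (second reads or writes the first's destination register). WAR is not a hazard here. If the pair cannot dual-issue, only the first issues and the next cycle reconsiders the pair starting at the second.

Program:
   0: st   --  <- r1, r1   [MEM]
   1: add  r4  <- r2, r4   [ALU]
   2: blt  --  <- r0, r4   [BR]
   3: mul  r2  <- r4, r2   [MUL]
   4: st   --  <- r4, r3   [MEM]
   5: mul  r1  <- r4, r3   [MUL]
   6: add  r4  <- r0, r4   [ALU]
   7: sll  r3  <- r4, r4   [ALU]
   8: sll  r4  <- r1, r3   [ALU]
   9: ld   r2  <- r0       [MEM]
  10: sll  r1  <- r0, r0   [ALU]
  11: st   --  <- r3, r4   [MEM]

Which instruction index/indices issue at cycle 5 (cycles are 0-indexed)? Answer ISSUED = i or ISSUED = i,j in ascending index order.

ISSUED = 8,9

  cy0 -> i0+i1 (st add) pair
  cy1 -> i2+i3 (blt mul) pair
  cy2 -> i4 (st) no-port MEM/MUL
  cy3 -> i5+i6 (mul add) pair
  cy4 -> i7 (sll) RAW r3
  cy5 -> i8+i9 (sll ld) pair
  cy6 -> i10+i11 (sll st) pair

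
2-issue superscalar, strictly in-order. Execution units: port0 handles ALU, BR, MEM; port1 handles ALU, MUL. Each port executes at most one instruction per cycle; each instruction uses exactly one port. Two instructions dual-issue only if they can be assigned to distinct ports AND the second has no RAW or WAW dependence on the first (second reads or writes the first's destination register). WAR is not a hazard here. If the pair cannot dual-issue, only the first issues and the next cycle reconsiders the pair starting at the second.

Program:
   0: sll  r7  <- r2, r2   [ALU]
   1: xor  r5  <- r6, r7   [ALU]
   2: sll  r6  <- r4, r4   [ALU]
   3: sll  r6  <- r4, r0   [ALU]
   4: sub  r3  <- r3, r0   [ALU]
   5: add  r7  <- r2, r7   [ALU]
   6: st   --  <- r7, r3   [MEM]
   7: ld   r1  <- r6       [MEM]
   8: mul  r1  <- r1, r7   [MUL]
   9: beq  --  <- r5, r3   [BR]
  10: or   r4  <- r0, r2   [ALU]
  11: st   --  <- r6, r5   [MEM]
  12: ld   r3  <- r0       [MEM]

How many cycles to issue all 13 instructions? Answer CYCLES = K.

0. sll @i0  | RAW r7
1. xor/sll @i1,i2  | 2-wide
2. sll/sub @i3,i4  | 2-wide
3. add @i5  | RAW r7
4. st @i6  | no-port MEM/MEM
5. ld @i7  | RAW+WAW r1
6. mul/beq @i8,i9  | 2-wide
7. or/st @i10,i11  | 2-wide
8. ld @i12  | tail

CYCLES = 9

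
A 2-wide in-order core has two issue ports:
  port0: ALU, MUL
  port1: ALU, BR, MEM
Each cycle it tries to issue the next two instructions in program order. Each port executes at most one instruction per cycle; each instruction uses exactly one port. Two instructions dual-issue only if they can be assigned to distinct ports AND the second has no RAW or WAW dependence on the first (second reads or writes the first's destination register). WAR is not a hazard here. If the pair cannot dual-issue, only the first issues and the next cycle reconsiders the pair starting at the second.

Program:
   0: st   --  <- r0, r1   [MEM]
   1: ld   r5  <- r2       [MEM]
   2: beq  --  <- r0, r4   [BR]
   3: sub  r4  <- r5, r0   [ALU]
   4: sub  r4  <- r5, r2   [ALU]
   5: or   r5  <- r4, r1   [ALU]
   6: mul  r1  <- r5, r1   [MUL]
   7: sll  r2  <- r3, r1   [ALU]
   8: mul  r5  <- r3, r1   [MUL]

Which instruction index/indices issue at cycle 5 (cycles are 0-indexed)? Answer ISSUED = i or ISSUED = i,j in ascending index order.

#0 head=0: st i0 no-port MEM/MEM
#1 head=1: ld i1 no-port MEM/BR
#2 head=2: beq sub i2,i3 2-wide
#3 head=4: sub i4 RAW r4
#4 head=5: or i5 RAW r5
#5 head=6: mul i6 RAW r1
#6 head=7: sll mul i7,i8 2-wide

ISSUED = 6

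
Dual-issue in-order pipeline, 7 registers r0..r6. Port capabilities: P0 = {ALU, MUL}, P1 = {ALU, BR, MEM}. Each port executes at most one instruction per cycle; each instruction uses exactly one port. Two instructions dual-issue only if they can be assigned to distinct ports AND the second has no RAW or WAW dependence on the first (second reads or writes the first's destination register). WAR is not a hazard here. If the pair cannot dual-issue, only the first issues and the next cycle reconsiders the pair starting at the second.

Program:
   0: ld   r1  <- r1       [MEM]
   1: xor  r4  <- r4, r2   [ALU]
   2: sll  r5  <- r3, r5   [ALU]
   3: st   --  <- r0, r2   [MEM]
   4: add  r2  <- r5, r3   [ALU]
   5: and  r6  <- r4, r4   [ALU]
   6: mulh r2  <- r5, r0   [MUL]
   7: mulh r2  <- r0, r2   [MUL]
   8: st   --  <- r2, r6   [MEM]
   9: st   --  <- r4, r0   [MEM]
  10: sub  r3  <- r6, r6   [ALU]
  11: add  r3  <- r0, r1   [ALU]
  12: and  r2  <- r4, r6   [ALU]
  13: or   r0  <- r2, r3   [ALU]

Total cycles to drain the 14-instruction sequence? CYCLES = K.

t=0 i0/i1:ld/xor ; dual
t=1 i2/i3:sll/st ; dual
t=2 i4/i5:add/and ; dual
t=3 i6:mulh ; no-port MUL/MUL
t=4 i7:mulh ; RAW r2
t=5 i8:st ; no-port MEM/MEM
t=6 i9/i10:st/sub ; dual
t=7 i11/i12:add/and ; dual
t=8 i13:or ; tail

CYCLES = 9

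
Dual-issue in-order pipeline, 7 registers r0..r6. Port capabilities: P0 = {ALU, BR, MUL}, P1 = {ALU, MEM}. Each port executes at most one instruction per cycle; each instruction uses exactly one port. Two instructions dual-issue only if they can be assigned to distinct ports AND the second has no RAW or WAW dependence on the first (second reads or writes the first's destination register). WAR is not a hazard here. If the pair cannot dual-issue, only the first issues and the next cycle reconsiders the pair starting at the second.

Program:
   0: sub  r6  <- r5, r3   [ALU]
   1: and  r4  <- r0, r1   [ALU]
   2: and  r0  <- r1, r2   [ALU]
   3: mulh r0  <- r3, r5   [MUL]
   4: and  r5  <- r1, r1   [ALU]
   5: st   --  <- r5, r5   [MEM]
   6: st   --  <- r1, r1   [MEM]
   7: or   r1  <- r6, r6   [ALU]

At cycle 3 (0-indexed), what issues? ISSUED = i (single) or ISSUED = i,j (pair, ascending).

ISSUED = 5

[0] i0/i1  sub.ALU+and.ALU  -- dual
[1] i2  and.ALU  -- WAW r0
[2] i3/i4  mulh.MUL+and.ALU  -- dual
[3] i5  st.MEM  -- no-port MEM/MEM
[4] i6/i7  st.MEM+or.ALU  -- dual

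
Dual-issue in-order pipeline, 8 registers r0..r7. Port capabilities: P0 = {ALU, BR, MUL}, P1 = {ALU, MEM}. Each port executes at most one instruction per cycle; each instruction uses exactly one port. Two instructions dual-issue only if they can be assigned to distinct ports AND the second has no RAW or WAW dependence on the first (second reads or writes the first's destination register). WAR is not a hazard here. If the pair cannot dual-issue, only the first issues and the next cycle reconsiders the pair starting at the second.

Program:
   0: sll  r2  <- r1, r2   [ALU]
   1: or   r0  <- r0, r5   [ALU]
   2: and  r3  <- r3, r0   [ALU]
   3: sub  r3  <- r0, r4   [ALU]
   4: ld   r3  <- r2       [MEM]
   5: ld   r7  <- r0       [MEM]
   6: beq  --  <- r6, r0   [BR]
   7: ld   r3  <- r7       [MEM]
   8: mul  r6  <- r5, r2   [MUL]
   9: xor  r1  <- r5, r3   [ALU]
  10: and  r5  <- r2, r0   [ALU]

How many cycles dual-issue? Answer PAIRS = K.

PAIRS = 4

#0 head=0: sll.ALU;or.ALU i0&i1 dual
#1 head=2: and.ALU i2 WAW r3
#2 head=3: sub.ALU i3 WAW r3
#3 head=4: ld.MEM i4 no-port MEM/MEM
#4 head=5: ld.MEM;beq.BR i5&i6 dual
#5 head=7: ld.MEM;mul.MUL i7&i8 dual
#6 head=9: xor.ALU;and.ALU i9&i10 dual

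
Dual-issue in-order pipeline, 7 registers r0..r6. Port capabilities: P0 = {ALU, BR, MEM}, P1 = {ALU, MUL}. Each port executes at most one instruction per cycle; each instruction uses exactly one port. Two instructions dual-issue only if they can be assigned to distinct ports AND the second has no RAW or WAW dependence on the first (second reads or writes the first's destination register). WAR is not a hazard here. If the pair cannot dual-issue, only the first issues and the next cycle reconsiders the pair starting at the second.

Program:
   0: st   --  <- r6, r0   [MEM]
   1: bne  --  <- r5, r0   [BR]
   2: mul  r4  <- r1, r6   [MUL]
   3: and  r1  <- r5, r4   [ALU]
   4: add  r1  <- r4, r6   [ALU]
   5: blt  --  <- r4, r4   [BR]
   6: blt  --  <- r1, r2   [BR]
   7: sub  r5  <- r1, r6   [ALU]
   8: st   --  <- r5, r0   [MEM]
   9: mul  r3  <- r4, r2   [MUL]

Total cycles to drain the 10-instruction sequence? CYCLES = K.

  cy0 -> i0 (st) no-port MEM/BR
  cy1 -> i1,i2 (bne+mul) dual
  cy2 -> i3 (and) WAW r1
  cy3 -> i4,i5 (add+blt) dual
  cy4 -> i6,i7 (blt+sub) dual
  cy5 -> i8,i9 (st+mul) dual

CYCLES = 6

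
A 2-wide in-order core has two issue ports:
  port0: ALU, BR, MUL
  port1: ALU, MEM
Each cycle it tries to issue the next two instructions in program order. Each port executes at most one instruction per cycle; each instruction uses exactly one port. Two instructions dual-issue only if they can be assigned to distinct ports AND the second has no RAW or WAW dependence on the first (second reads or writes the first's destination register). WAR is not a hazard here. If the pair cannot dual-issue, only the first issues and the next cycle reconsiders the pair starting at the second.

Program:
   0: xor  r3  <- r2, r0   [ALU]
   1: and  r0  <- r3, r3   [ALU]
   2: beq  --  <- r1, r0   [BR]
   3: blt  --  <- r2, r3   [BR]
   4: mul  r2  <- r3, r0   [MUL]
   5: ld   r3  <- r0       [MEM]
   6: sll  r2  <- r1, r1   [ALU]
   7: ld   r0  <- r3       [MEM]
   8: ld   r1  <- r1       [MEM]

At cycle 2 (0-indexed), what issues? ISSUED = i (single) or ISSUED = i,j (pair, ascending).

[0] i0  xor.ALU  -- RAW r3
[1] i1  and.ALU  -- RAW r0
[2] i2  beq.BR  -- no-port BR/BR
[3] i3  blt.BR  -- no-port BR/MUL
[4] i4,i5  mul.MUL/ld.MEM  -- 2-wide
[5] i6,i7  sll.ALU/ld.MEM  -- 2-wide
[6] i8  ld.MEM  -- tail

ISSUED = 2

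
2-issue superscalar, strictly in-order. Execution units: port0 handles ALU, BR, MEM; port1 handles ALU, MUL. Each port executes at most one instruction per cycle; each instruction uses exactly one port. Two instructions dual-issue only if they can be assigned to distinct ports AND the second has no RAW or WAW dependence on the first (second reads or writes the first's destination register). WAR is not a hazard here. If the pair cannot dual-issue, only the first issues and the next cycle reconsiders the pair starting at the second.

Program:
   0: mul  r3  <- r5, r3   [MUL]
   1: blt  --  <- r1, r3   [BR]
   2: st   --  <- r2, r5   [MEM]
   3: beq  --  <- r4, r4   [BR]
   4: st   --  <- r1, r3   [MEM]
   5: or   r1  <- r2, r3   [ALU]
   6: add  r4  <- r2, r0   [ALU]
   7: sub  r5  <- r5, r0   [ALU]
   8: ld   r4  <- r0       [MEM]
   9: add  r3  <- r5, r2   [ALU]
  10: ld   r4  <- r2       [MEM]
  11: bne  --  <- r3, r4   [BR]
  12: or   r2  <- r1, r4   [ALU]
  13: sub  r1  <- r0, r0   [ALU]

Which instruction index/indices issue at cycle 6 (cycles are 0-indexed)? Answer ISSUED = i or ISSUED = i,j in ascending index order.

ISSUED = 8,9

[0] i0  mul.MUL  -- RAW r3
[1] i1  blt.BR  -- no-port BR/MEM
[2] i2  st.MEM  -- no-port MEM/BR
[3] i3  beq.BR  -- no-port BR/MEM
[4] i4/i5  st.MEM+or.ALU  -- dual
[5] i6/i7  add.ALU+sub.ALU  -- dual
[6] i8/i9  ld.MEM+add.ALU  -- dual
[7] i10  ld.MEM  -- no-port MEM/BR
[8] i11/i12  bne.BR+or.ALU  -- dual
[9] i13  sub.ALU  -- tail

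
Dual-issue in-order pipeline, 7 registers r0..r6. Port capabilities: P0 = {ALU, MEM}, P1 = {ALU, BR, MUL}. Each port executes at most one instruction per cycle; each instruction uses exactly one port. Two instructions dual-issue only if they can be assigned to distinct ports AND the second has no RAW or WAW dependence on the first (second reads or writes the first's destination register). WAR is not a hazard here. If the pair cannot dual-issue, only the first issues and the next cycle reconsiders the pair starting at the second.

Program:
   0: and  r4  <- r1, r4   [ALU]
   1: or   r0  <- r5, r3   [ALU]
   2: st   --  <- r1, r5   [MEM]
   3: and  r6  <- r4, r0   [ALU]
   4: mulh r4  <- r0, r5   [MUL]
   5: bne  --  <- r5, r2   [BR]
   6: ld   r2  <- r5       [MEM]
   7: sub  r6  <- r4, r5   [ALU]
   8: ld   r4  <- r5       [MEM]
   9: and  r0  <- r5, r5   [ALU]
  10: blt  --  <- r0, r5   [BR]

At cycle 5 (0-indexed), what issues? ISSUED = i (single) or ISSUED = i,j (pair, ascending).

t=0 i0,i1:and.ALU+or.ALU ; dual
t=1 i2,i3:st.MEM+and.ALU ; dual
t=2 i4:mulh.MUL ; no-port MUL/BR
t=3 i5,i6:bne.BR+ld.MEM ; dual
t=4 i7,i8:sub.ALU+ld.MEM ; dual
t=5 i9:and.ALU ; RAW r0
t=6 i10:blt.BR ; tail

ISSUED = 9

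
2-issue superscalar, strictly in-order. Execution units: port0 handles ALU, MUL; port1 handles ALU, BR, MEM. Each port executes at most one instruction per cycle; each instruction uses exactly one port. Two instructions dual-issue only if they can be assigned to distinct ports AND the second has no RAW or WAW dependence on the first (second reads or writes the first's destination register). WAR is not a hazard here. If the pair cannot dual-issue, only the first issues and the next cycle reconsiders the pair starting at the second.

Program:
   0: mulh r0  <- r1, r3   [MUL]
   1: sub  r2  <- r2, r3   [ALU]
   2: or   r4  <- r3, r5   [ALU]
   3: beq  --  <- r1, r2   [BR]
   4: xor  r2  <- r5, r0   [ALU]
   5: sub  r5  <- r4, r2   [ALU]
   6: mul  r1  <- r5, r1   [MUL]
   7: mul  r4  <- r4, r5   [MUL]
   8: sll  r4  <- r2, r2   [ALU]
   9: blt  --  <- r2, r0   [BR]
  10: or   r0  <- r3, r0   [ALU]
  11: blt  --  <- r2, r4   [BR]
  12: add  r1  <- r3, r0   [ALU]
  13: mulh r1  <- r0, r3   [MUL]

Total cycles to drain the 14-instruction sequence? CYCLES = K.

CYCLES = 10

[0] i0+i1  mulh.MUL+sub.ALU  -- pair
[1] i2+i3  or.ALU+beq.BR  -- pair
[2] i4  xor.ALU  -- RAW r2
[3] i5  sub.ALU  -- RAW r5
[4] i6  mul.MUL  -- no-port MUL/MUL
[5] i7  mul.MUL  -- WAW r4
[6] i8+i9  sll.ALU+blt.BR  -- pair
[7] i10+i11  or.ALU+blt.BR  -- pair
[8] i12  add.ALU  -- WAW r1
[9] i13  mulh.MUL  -- tail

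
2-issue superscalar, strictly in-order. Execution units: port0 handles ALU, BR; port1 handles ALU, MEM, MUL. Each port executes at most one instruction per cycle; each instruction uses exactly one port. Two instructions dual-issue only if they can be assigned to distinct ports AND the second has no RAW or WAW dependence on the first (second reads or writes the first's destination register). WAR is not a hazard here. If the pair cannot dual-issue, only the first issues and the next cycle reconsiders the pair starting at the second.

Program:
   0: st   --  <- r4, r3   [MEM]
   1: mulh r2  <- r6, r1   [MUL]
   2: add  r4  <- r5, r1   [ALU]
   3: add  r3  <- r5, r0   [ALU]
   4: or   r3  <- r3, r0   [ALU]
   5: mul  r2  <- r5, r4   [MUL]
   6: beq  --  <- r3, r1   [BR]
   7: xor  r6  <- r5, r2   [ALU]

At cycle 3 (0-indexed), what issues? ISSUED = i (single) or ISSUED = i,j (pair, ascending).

ISSUED = 4,5

0. st.MEM @i0  | no-port MEM/MUL
1. mulh.MUL;add.ALU @i1+i2  | pair
2. add.ALU @i3  | RAW+WAW r3
3. or.ALU;mul.MUL @i4+i5  | pair
4. beq.BR;xor.ALU @i6+i7  | pair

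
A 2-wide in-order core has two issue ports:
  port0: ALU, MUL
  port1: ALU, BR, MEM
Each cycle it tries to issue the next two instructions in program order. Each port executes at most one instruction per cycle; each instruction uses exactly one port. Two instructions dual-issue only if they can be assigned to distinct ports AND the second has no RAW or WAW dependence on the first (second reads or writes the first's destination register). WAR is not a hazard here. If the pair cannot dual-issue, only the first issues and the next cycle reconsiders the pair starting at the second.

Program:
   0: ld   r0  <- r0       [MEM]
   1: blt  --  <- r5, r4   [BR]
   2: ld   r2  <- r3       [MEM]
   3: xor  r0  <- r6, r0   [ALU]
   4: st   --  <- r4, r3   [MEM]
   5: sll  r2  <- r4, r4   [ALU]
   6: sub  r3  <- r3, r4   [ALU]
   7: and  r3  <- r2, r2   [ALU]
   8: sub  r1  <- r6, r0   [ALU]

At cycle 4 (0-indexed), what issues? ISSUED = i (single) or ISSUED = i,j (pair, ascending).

ISSUED = 6

#0 head=0: ld.MEM i0 no-port MEM/BR
#1 head=1: blt.BR i1 no-port BR/MEM
#2 head=2: ld.MEM/xor.ALU i2,i3 dual
#3 head=4: st.MEM/sll.ALU i4,i5 dual
#4 head=6: sub.ALU i6 WAW r3
#5 head=7: and.ALU/sub.ALU i7,i8 dual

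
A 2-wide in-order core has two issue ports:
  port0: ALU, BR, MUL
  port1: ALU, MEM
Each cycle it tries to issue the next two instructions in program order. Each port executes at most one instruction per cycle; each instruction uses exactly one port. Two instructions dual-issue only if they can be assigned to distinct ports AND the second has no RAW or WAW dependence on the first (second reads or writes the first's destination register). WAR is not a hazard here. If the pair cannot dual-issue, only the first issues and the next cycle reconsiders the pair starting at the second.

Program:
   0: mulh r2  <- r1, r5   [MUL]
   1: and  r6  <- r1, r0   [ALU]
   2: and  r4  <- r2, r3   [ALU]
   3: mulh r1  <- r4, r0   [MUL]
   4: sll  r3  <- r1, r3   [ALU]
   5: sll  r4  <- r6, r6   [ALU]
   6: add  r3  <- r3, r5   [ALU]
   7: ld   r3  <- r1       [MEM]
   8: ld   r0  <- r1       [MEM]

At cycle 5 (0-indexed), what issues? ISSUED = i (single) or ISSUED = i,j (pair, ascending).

ISSUED = 7

c0: i0/i1 mulh+and  pair
c1: i2 and  RAW r4
c2: i3 mulh  RAW r1
c3: i4/i5 sll+sll  pair
c4: i6 add  WAW r3
c5: i7 ld  no-port MEM/MEM
c6: i8 ld  tail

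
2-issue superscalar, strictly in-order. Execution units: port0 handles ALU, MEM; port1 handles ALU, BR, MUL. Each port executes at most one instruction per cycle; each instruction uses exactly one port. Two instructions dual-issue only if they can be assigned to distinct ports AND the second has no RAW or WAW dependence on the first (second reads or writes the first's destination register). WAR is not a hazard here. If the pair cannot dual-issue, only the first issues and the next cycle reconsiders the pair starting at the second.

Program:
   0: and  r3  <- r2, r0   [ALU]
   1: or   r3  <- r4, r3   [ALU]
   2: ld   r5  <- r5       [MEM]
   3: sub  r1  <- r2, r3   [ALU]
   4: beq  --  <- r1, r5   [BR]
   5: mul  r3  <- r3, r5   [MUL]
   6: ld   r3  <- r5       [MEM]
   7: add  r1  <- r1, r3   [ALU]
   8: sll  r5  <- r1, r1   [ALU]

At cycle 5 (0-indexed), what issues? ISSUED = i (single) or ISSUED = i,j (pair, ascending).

ISSUED = 6

[0] i0  and  -- RAW+WAW r3
[1] i1+i2  or ld  -- 2-wide
[2] i3  sub  -- RAW r1
[3] i4  beq  -- no-port BR/MUL
[4] i5  mul  -- WAW r3
[5] i6  ld  -- RAW r3
[6] i7  add  -- RAW r1
[7] i8  sll  -- tail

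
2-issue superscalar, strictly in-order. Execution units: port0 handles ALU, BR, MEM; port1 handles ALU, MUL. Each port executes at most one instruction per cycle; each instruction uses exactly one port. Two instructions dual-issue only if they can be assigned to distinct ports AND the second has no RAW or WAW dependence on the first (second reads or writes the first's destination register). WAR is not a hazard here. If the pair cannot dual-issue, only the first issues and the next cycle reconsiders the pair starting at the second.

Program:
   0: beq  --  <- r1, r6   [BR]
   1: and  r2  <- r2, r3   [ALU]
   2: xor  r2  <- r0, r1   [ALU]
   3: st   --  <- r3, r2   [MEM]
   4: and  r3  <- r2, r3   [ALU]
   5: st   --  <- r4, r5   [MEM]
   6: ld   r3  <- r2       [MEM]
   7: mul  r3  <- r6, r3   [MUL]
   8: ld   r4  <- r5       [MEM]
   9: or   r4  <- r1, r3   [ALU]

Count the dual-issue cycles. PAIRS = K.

0. beq;and @i0+i1  | pair
1. xor @i2  | RAW r2
2. st;and @i3+i4  | pair
3. st @i5  | no-port MEM/MEM
4. ld @i6  | RAW+WAW r3
5. mul;ld @i7+i8  | pair
6. or @i9  | tail

PAIRS = 3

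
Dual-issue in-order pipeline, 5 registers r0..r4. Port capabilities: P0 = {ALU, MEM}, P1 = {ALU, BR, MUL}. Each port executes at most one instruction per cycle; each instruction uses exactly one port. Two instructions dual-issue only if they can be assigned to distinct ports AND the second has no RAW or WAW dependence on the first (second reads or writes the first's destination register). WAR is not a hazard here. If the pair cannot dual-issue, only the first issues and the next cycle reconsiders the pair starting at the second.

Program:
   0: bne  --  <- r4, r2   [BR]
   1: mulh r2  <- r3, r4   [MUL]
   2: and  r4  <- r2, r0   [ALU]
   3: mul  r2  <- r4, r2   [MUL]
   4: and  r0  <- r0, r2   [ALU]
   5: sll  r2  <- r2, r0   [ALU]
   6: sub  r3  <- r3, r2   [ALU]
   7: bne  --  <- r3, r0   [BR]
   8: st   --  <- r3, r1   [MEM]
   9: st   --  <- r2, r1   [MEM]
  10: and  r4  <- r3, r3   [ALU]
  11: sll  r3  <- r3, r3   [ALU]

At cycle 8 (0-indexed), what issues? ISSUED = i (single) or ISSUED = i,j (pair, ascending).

  cy0 -> i0 (bne.BR) no-port BR/MUL
  cy1 -> i1 (mulh.MUL) RAW r2
  cy2 -> i2 (and.ALU) RAW r4
  cy3 -> i3 (mul.MUL) RAW r2
  cy4 -> i4 (and.ALU) RAW r0
  cy5 -> i5 (sll.ALU) RAW r2
  cy6 -> i6 (sub.ALU) RAW r3
  cy7 -> i7+i8 (bne.BR st.MEM) pair
  cy8 -> i9+i10 (st.MEM and.ALU) pair
  cy9 -> i11 (sll.ALU) tail

ISSUED = 9,10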